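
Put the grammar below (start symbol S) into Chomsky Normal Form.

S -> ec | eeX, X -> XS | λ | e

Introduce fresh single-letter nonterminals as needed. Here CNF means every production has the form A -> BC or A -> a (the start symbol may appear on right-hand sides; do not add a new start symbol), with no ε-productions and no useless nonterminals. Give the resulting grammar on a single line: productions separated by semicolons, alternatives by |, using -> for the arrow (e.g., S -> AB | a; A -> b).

S -> AA | AB | AC; A -> e; B -> c; C -> AX; D -> AX; X -> e | AA | AB | AD | XS

Nullable: {X}; after ε-elimination: S -> ec | ee | eeX; X -> S | e | XS.
After unit-elimination: S -> ec | ee | eeX; X -> e | XS | ec | ee | eeX.
TERM: introduce B -> c, A -> e and substitute in every rule of length ≥2.
BIN: S -> AAX becomes S -> AC, C -> AX; X -> AAX becomes X -> AD, D -> AX.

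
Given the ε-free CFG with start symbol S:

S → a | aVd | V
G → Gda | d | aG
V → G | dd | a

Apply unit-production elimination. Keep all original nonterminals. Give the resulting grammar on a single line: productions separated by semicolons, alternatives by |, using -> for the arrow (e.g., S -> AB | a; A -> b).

Unit productions: S->V, V->G.
Unit pairs (A ⇒* B via units): (S,G), (S,V), (V,G).
S: inherits non-unit rules of {G, S, V} → Gda | a | aG | aVd | d | dd.
G: inherits non-unit rules of {G} → Gda | aG | d.
V: inherits non-unit rules of {G, V} → Gda | a | aG | d | dd.

S -> a | d | aG | dd | Gda | aVd; G -> d | aG | Gda; V -> a | d | aG | dd | Gda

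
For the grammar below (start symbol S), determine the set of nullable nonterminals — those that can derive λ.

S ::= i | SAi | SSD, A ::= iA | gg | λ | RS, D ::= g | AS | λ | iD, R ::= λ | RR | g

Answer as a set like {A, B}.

Directly nullable (have an ε-rule): {A, D, R}.
Not nullable: S — each has a terminal in every rule's right-hand side or depends on a non-nullable symbol.

{A, D, R}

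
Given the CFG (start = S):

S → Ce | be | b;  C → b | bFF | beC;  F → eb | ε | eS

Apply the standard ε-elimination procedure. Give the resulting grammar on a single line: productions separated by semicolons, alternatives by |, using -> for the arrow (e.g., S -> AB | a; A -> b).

S -> b | Ce | be; C -> b | bF | bFF | beC; F -> eS | eb

Nullable set: {F}.
C -> bFF: F, F nullable, giving b | bF | bFF.
Drop F -> ε.
Unchanged (no nullable symbols): S -> Ce; S -> b; S -> be; C -> b; C -> beC; F -> eS; F -> eb.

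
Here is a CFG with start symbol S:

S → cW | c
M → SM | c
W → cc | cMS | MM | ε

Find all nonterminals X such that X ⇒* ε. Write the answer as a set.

Directly nullable (have an ε-rule): {W}.
Not nullable: M, S — each has a terminal in every rule's right-hand side or depends on a non-nullable symbol.

{W}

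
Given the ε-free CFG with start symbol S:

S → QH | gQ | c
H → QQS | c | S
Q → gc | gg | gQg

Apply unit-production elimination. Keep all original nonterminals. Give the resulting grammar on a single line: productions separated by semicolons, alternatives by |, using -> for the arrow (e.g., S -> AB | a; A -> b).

S -> c | QH | gQ; H -> c | QH | gQ | QQS; Q -> gc | gg | gQg

Unit productions: H->S.
Unit pairs (A ⇒* B via units): (H,S).
S: inherits non-unit rules of {S} → QH | c | gQ.
H: inherits non-unit rules of {H, S} → QH | QQS | c | gQ.
Q: inherits non-unit rules of {Q} → gQg | gc | gg.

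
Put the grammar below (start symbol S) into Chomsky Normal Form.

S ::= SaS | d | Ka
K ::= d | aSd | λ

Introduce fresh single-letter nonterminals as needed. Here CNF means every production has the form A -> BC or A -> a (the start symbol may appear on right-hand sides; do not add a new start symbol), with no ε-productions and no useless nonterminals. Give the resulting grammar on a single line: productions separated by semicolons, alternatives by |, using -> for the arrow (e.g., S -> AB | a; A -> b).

S -> a | d | KA | SD; A -> a; B -> d; C -> SB; D -> AS; K -> d | AC

Nullable: {K}; after ε-elimination: S -> a | d | Ka | SaS; K -> d | aSd.
No unit productions to eliminate.
TERM: introduce A -> a, B -> d and substitute in every rule of length ≥2.
BIN: K -> ASB becomes K -> AC, C -> SB; S -> SAS becomes S -> SD, D -> AS.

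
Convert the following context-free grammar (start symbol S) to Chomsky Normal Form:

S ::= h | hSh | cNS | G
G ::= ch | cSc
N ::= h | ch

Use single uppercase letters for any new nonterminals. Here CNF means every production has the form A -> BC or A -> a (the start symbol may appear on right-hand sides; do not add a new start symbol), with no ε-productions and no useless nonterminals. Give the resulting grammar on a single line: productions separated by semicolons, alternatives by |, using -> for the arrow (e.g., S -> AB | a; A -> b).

S -> h | AB | AD | AE | BF; A -> c; B -> h; D -> NS; E -> SA; F -> SB; N -> h | AB

No ε-productions.
After unit-elimination: S -> h | ch | cNS | cSc | hSh; G -> ch | cSc; N -> h | ch.
TERM: introduce A -> c, B -> h and substitute in every rule of length ≥2.
BIN: G -> ASA becomes G -> AC, C -> SA; S -> ANS becomes S -> AD, D -> NS; S -> ASA becomes S -> AE, E -> SA; S -> BSB becomes S -> BF, F -> SB.
Drop unreachable/unproductive: G.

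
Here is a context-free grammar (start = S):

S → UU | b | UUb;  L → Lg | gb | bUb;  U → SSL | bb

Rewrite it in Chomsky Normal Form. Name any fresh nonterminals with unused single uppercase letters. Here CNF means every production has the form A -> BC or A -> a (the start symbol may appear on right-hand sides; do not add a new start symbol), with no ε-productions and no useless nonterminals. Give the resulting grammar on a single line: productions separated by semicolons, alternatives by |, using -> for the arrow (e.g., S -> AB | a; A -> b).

S -> b | UD | UU; A -> g; B -> b; C -> UB; D -> UB; E -> SL; L -> AB | BC | LA; U -> BB | SE

No ε-productions.
No unit productions to eliminate.
TERM: introduce B -> b, A -> g and substitute in every rule of length ≥2.
BIN: L -> BUB becomes L -> BC, C -> UB; S -> UUB becomes S -> UD, D -> UB; U -> SSL becomes U -> SE, E -> SL.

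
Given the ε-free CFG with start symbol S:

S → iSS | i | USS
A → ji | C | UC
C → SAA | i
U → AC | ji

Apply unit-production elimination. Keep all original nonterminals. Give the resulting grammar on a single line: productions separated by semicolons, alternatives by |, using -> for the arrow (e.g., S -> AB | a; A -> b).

S -> i | USS | iSS; A -> i | UC | ji | SAA; C -> i | SAA; U -> AC | ji

Unit productions: A->C.
Unit pairs (A ⇒* B via units): (A,C).
S: inherits non-unit rules of {S} → USS | i | iSS.
A: inherits non-unit rules of {A, C} → SAA | UC | i | ji.
C: inherits non-unit rules of {C} → SAA | i.
U: inherits non-unit rules of {U} → AC | ji.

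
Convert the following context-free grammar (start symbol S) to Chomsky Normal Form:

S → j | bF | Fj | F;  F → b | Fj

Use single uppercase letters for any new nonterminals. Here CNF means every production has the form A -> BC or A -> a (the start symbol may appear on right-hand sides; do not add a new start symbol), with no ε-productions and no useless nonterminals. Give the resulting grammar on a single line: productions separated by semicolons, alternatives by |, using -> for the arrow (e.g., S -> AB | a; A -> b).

No ε-productions.
After unit-elimination: S -> b | j | Fj | bF; F -> b | Fj.
TERM: introduce B -> b, A -> j and substitute in every rule of length ≥2.

S -> b | j | BF | FA; A -> j; B -> b; F -> b | FA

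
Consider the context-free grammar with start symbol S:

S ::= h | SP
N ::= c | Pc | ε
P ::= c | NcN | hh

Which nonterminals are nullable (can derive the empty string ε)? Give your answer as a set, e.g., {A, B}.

{N}

Directly nullable (have an ε-rule): {N}.
Not nullable: P, S — each has a terminal in every rule's right-hand side or depends on a non-nullable symbol.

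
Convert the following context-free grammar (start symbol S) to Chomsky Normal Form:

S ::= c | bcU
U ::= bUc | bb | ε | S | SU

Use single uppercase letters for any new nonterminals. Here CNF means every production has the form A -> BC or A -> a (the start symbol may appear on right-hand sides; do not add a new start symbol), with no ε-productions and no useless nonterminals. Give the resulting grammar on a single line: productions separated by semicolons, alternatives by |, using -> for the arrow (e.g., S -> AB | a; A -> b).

Nullable: {U}; after ε-elimination: S -> c | bc | bcU; U -> S | SU | bb | bc | bUc.
After unit-elimination: S -> c | bc | bcU; U -> c | SU | bb | bc | bUc | bcU.
TERM: introduce A -> b, B -> c and substitute in every rule of length ≥2.
BIN: S -> ABU becomes S -> AC, C -> BU; U -> ABU becomes U -> AD, D -> BU; U -> AUB becomes U -> AE, E -> UB.

S -> c | AB | AC; A -> b; B -> c; C -> BU; D -> BU; E -> UB; U -> c | AA | AB | AD | AE | SU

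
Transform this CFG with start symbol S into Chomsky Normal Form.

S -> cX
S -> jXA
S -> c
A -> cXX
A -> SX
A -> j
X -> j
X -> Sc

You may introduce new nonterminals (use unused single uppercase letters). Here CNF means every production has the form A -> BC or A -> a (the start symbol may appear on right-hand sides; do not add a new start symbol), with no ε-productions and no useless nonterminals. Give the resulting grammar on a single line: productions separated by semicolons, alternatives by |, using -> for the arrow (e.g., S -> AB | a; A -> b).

No ε-productions.
No unit productions to eliminate.
TERM: introduce B -> c, C -> j and substitute in every rule of length ≥2.
BIN: A -> BXX becomes A -> BD, D -> XX; S -> CXA becomes S -> CE, E -> XA.

S -> c | BX | CE; A -> j | BD | SX; B -> c; C -> j; D -> XX; E -> XA; X -> j | SB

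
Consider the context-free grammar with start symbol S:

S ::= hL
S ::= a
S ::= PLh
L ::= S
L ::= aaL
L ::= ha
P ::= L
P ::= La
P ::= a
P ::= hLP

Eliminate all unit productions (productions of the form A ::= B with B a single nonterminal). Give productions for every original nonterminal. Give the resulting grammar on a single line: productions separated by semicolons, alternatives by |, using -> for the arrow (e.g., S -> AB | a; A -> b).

Unit productions: L->S, P->L.
Unit pairs (A ⇒* B via units): (L,S), (P,L), (P,S).
S: inherits non-unit rules of {S} → PLh | a | hL.
L: inherits non-unit rules of {L, S} → PLh | a | aaL | hL | ha.
P: inherits non-unit rules of {L, P, S} → La | PLh | a | aaL | hL | hLP | ha.

S -> a | hL | PLh; L -> a | hL | ha | PLh | aaL; P -> a | La | hL | ha | PLh | aaL | hLP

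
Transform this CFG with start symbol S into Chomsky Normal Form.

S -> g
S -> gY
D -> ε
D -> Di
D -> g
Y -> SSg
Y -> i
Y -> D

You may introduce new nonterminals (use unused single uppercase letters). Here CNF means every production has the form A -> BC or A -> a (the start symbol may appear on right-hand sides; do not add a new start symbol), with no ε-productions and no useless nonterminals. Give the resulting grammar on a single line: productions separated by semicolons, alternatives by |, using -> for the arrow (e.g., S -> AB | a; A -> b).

S -> g | BY; A -> i; B -> g; C -> SB; D -> g | i | DA; Y -> g | i | DA | SC

Nullable: {D, Y}; after ε-elimination: S -> g | gY; D -> g | i | Di; Y -> D | i | SSg.
After unit-elimination: S -> g | gY; D -> g | i | Di; Y -> g | i | Di | SSg.
TERM: introduce B -> g, A -> i and substitute in every rule of length ≥2.
BIN: Y -> SSB becomes Y -> SC, C -> SB.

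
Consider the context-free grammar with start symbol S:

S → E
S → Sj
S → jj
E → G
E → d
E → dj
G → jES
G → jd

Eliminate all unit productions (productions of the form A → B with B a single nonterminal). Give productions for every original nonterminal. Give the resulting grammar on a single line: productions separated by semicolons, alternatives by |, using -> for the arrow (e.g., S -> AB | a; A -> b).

Unit productions: E->G, S->E.
Unit pairs (A ⇒* B via units): (E,G), (S,E), (S,G).
S: inherits non-unit rules of {E, G, S} → Sj | d | dj | jES | jd | jj.
E: inherits non-unit rules of {E, G} → d | dj | jES | jd.
G: inherits non-unit rules of {G} → jES | jd.

S -> d | Sj | dj | jd | jj | jES; E -> d | dj | jd | jES; G -> jd | jES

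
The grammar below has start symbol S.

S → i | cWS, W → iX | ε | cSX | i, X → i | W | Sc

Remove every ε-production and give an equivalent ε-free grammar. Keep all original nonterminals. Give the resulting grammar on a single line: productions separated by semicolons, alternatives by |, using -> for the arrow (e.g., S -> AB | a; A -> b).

S -> i | cS | cWS; W -> i | cS | iX | cSX; X -> W | i | Sc

Nullable set: {W, X}.
S -> cWS: W nullable, giving cS | cWS.
Drop W -> ε.
W -> cSX: X nullable, giving cS | cSX.
W -> iX: X nullable, giving i | iX.
X -> W: W nullable, giving W.
Unchanged (no nullable symbols): S -> i; W -> i; X -> Sc; X -> i.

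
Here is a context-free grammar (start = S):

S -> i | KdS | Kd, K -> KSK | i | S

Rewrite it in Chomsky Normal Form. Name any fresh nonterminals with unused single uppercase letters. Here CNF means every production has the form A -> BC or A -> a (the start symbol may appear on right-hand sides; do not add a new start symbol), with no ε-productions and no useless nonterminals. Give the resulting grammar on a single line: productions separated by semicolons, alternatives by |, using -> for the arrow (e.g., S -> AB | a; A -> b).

No ε-productions.
After unit-elimination: S -> i | Kd | KdS; K -> i | Kd | KSK | KdS.
TERM: introduce A -> d and substitute in every rule of length ≥2.
BIN: K -> KAS becomes K -> KB, B -> AS; K -> KSK becomes K -> KC, C -> SK; S -> KAS becomes S -> KD, D -> AS.

S -> i | KA | KD; A -> d; B -> AS; C -> SK; D -> AS; K -> i | KA | KB | KC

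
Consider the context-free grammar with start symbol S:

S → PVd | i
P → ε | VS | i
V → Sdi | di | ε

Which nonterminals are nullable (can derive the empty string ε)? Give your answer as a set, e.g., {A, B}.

Directly nullable (have an ε-rule): {P, V}.
Not nullable: S — each has a terminal in every rule's right-hand side or depends on a non-nullable symbol.

{P, V}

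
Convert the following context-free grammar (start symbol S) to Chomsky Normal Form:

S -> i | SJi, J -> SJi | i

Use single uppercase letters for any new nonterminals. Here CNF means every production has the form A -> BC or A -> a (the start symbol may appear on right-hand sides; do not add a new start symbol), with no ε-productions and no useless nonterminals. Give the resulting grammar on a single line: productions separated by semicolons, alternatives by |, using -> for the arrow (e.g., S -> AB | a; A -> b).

No ε-productions.
No unit productions to eliminate.
TERM: introduce A -> i and substitute in every rule of length ≥2.
BIN: J -> SJA becomes J -> SB, B -> JA; S -> SJA becomes S -> SC, C -> JA.

S -> i | SC; A -> i; B -> JA; C -> JA; J -> i | SB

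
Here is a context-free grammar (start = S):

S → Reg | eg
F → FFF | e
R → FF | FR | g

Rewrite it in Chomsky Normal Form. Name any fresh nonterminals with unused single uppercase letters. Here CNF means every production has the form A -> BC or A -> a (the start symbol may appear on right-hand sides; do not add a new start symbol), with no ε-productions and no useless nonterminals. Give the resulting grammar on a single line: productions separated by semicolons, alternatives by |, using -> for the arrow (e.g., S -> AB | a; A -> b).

S -> AB | RD; A -> e; B -> g; C -> FF; D -> AB; F -> e | FC; R -> g | FF | FR

No ε-productions.
No unit productions to eliminate.
TERM: introduce A -> e, B -> g and substitute in every rule of length ≥2.
BIN: F -> FFF becomes F -> FC, C -> FF; S -> RAB becomes S -> RD, D -> AB.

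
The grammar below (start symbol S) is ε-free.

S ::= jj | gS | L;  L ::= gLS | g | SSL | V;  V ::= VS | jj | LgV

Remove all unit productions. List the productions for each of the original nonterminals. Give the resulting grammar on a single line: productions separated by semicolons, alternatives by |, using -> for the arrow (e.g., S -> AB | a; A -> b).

Unit productions: L->V, S->L.
Unit pairs (A ⇒* B via units): (L,V), (S,L), (S,V).
S: inherits non-unit rules of {L, S, V} → LgV | SSL | VS | g | gLS | gS | jj.
L: inherits non-unit rules of {L, V} → LgV | SSL | VS | g | gLS | jj.
V: inherits non-unit rules of {V} → LgV | VS | jj.

S -> g | VS | gS | jj | LgV | SSL | gLS; L -> g | VS | jj | LgV | SSL | gLS; V -> VS | jj | LgV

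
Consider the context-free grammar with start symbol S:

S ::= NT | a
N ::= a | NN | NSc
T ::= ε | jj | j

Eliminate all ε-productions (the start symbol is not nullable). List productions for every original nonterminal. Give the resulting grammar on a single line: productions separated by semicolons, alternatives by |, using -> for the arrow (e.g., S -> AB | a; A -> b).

Nullable set: {T}.
S -> NT: T nullable, giving N | NT.
Drop T -> ε.
Unchanged (no nullable symbols): S -> a; N -> NN; N -> NSc; N -> a; T -> j; T -> jj.

S -> N | a | NT; N -> a | NN | NSc; T -> j | jj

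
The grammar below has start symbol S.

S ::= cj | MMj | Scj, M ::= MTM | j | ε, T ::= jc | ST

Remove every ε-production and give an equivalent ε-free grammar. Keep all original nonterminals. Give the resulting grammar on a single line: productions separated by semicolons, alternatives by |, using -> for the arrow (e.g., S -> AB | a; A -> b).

Nullable set: {M}.
S -> MMj: M, M nullable, giving MMj | Mj | j.
Drop M -> ε.
M -> MTM: M, M nullable, giving MT | MTM | T | TM.
Unchanged (no nullable symbols): S -> Scj; S -> cj; M -> j; T -> ST; T -> jc.

S -> j | Mj | cj | MMj | Scj; M -> T | j | MT | TM | MTM; T -> ST | jc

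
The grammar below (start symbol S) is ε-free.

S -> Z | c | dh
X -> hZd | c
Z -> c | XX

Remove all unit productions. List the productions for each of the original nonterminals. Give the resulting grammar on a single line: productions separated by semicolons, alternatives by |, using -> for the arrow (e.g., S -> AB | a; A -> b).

S -> c | XX | dh; X -> c | hZd; Z -> c | XX

Unit productions: S->Z.
Unit pairs (A ⇒* B via units): (S,Z).
S: inherits non-unit rules of {S, Z} → XX | c | dh.
X: inherits non-unit rules of {X} → c | hZd.
Z: inherits non-unit rules of {Z} → XX | c.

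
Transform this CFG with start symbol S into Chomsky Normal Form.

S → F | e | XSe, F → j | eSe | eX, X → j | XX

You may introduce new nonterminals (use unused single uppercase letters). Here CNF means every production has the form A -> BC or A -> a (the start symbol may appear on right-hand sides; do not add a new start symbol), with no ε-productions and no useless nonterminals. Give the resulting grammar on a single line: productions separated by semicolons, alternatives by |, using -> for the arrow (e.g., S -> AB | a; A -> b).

S -> e | j | AC | AX | XD; A -> e; C -> SA; D -> SA; X -> j | XX

No ε-productions.
After unit-elimination: S -> e | j | eX | XSe | eSe; F -> j | eX | eSe; X -> j | XX.
TERM: introduce A -> e and substitute in every rule of length ≥2.
BIN: F -> ASA becomes F -> AB, B -> SA; S -> ASA becomes S -> AC, C -> SA; S -> XSA becomes S -> XD, D -> SA.
Drop unreachable/unproductive: F.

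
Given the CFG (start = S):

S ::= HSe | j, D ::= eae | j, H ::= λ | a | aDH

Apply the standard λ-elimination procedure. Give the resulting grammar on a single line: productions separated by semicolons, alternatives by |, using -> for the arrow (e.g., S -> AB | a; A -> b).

Nullable set: {H}.
S -> HSe: H nullable, giving HSe | Se.
Drop H -> λ.
H -> aDH: H nullable, giving aD | aDH.
Unchanged (no nullable symbols): S -> j; D -> eae; D -> j; H -> a.

S -> j | Se | HSe; D -> j | eae; H -> a | aD | aDH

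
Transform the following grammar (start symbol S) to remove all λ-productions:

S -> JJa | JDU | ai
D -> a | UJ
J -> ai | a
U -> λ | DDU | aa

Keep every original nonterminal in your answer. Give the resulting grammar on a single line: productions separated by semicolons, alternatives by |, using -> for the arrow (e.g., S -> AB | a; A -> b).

S -> JD | ai | JDU | JJa; D -> J | a | UJ; J -> a | ai; U -> DD | aa | DDU

Nullable set: {U}.
S -> JDU: U nullable, giving JD | JDU.
D -> UJ: U nullable, giving J | UJ.
Drop U -> λ.
U -> DDU: U nullable, giving DD | DDU.
Unchanged (no nullable symbols): S -> JJa; S -> ai; D -> a; J -> a; J -> ai; U -> aa.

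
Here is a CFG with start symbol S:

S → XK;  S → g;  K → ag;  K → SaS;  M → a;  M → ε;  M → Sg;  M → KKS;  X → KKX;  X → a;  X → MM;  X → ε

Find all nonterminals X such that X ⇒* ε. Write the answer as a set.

Directly nullable (have an ε-rule): {M, X}.
Not nullable: K, S — each has a terminal in every rule's right-hand side or depends on a non-nullable symbol.

{M, X}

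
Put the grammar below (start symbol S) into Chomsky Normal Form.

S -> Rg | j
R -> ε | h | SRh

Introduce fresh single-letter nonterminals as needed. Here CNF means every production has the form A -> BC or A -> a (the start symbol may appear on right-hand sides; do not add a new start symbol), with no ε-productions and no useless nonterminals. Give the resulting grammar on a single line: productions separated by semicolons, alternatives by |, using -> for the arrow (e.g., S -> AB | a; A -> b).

Nullable: {R}; after ε-elimination: S -> g | j | Rg; R -> h | Sh | SRh.
No unit productions to eliminate.
TERM: introduce B -> g, A -> h and substitute in every rule of length ≥2.
BIN: R -> SRA becomes R -> SC, C -> RA.

S -> g | j | RB; A -> h; B -> g; C -> RA; R -> h | SA | SC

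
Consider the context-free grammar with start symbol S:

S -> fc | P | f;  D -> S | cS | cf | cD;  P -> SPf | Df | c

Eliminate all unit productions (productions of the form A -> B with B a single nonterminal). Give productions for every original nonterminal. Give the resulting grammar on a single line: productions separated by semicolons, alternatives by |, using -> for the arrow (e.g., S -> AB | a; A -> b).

Unit productions: D->S, S->P.
Unit pairs (A ⇒* B via units): (D,P), (D,S), (S,P).
S: inherits non-unit rules of {P, S} → Df | SPf | c | f | fc.
D: inherits non-unit rules of {D, P, S} → Df | SPf | c | cD | cS | cf | f | fc.
P: inherits non-unit rules of {P} → Df | SPf | c.

S -> c | f | Df | fc | SPf; D -> c | f | Df | cD | cS | cf | fc | SPf; P -> c | Df | SPf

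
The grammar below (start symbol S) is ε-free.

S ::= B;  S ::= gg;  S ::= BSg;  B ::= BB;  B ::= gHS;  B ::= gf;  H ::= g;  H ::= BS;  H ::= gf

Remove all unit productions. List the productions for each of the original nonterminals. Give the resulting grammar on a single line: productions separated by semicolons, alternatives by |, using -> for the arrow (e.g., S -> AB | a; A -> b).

S -> BB | gf | gg | BSg | gHS; B -> BB | gf | gHS; H -> g | BS | gf

Unit productions: S->B.
Unit pairs (A ⇒* B via units): (S,B).
S: inherits non-unit rules of {B, S} → BB | BSg | gHS | gf | gg.
B: inherits non-unit rules of {B} → BB | gHS | gf.
H: inherits non-unit rules of {H} → BS | g | gf.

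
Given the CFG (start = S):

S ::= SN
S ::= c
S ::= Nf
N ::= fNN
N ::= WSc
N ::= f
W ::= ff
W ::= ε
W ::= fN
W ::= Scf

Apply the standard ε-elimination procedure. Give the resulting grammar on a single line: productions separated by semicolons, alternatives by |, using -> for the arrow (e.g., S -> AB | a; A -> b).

Nullable set: {W}.
N -> WSc: W nullable, giving Sc | WSc.
Drop W -> ε.
Unchanged (no nullable symbols): S -> Nf; S -> SN; S -> c; N -> f; N -> fNN; W -> Scf; W -> fN; W -> ff.

S -> c | Nf | SN; N -> f | Sc | WSc | fNN; W -> fN | ff | Scf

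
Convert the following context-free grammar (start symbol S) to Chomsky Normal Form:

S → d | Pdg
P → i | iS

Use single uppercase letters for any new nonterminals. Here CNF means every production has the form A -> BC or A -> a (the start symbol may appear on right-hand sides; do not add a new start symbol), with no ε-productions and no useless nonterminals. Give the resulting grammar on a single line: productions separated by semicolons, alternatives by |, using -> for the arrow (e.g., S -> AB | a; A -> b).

S -> d | PD; A -> i; B -> d; C -> g; D -> BC; P -> i | AS

No ε-productions.
No unit productions to eliminate.
TERM: introduce B -> d, C -> g, A -> i and substitute in every rule of length ≥2.
BIN: S -> PBC becomes S -> PD, D -> BC.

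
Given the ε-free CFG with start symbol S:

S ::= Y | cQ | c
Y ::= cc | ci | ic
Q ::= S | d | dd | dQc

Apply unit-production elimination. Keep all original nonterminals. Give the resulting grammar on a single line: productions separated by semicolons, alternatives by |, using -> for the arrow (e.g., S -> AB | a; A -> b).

S -> c | cQ | cc | ci | ic; Q -> c | d | cQ | cc | ci | dd | ic | dQc; Y -> cc | ci | ic

Unit productions: Q->S, S->Y.
Unit pairs (A ⇒* B via units): (Q,S), (Q,Y), (S,Y).
S: inherits non-unit rules of {S, Y} → c | cQ | cc | ci | ic.
Q: inherits non-unit rules of {Q, S, Y} → c | cQ | cc | ci | d | dQc | dd | ic.
Y: inherits non-unit rules of {Y} → cc | ci | ic.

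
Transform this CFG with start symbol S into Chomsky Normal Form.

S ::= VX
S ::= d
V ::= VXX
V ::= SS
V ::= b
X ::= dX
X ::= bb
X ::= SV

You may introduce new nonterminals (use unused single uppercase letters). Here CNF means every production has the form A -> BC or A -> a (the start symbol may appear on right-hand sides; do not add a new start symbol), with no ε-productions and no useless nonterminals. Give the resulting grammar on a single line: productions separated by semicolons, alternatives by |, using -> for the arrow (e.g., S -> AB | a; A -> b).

S -> d | VX; A -> b; B -> d; C -> XX; V -> b | SS | VC; X -> AA | BX | SV

No ε-productions.
No unit productions to eliminate.
TERM: introduce A -> b, B -> d and substitute in every rule of length ≥2.
BIN: V -> VXX becomes V -> VC, C -> XX.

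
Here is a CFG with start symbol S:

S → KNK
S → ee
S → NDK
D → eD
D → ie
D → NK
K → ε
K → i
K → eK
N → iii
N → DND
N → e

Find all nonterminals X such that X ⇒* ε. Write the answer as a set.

{K}

Directly nullable (have an ε-rule): {K}.
Not nullable: D, N, S — each has a terminal in every rule's right-hand side or depends on a non-nullable symbol.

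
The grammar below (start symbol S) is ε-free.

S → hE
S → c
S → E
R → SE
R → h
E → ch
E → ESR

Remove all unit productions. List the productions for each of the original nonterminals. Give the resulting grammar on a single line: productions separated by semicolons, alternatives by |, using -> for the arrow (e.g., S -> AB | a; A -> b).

Unit productions: S->E.
Unit pairs (A ⇒* B via units): (S,E).
S: inherits non-unit rules of {E, S} → ESR | c | ch | hE.
E: inherits non-unit rules of {E} → ESR | ch.
R: inherits non-unit rules of {R} → SE | h.

S -> c | ch | hE | ESR; E -> ch | ESR; R -> h | SE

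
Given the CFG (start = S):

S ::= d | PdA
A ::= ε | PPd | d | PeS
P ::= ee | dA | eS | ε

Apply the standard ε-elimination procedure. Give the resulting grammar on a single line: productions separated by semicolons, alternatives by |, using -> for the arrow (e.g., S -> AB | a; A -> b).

Nullable set: {A, P}.
S -> PdA: P, A nullable, giving Pd | PdA | d | dA.
Drop A -> ε.
A -> PPd: P, P nullable, giving PPd | Pd | d.
A -> PeS: P nullable, giving PeS | eS.
Drop P -> ε.
P -> dA: A nullable, giving d | dA.
Unchanged (no nullable symbols): S -> d; A -> d; P -> eS; P -> ee.

S -> d | Pd | dA | PdA; A -> d | Pd | eS | PPd | PeS; P -> d | dA | eS | ee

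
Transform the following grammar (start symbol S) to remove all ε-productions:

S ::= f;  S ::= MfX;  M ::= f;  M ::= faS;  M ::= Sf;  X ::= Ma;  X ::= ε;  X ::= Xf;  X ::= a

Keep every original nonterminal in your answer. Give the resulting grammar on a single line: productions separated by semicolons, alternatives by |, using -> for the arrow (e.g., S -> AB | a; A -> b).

S -> f | Mf | MfX; M -> f | Sf | faS; X -> a | f | Ma | Xf

Nullable set: {X}.
S -> MfX: X nullable, giving Mf | MfX.
Drop X -> ε.
X -> Xf: X nullable, giving Xf | f.
Unchanged (no nullable symbols): S -> f; M -> Sf; M -> f; M -> faS; X -> Ma; X -> a.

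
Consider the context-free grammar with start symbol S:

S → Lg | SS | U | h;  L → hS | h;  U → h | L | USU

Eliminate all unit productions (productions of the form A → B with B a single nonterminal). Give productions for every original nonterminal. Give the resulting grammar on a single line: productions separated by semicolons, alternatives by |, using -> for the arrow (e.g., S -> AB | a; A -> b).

S -> h | Lg | SS | hS | USU; L -> h | hS; U -> h | hS | USU

Unit productions: S->U, U->L.
Unit pairs (A ⇒* B via units): (S,L), (S,U), (U,L).
S: inherits non-unit rules of {L, S, U} → Lg | SS | USU | h | hS.
L: inherits non-unit rules of {L} → h | hS.
U: inherits non-unit rules of {L, U} → USU | h | hS.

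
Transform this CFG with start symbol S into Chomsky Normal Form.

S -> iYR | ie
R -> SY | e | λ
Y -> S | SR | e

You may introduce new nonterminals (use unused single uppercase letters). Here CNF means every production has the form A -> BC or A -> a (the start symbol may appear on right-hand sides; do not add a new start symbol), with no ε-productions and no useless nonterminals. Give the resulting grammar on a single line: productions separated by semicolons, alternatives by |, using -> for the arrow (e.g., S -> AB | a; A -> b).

S -> AB | AC | AY; A -> i; B -> e; C -> YR; D -> YR; R -> e | SY; Y -> e | AB | AD | AY | SR

Nullable: {R}; after ε-elimination: S -> iY | ie | iYR; R -> e | SY; Y -> S | e | SR.
After unit-elimination: S -> iY | ie | iYR; R -> e | SY; Y -> e | SR | iY | ie | iYR.
TERM: introduce B -> e, A -> i and substitute in every rule of length ≥2.
BIN: S -> AYR becomes S -> AC, C -> YR; Y -> AYR becomes Y -> AD, D -> YR.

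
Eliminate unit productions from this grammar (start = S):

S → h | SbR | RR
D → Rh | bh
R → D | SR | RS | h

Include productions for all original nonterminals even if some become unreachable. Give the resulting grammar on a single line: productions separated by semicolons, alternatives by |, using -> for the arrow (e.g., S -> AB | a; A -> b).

Unit productions: R->D.
Unit pairs (A ⇒* B via units): (R,D).
S: inherits non-unit rules of {S} → RR | SbR | h.
D: inherits non-unit rules of {D} → Rh | bh.
R: inherits non-unit rules of {D, R} → RS | Rh | SR | bh | h.

S -> h | RR | SbR; D -> Rh | bh; R -> h | RS | Rh | SR | bh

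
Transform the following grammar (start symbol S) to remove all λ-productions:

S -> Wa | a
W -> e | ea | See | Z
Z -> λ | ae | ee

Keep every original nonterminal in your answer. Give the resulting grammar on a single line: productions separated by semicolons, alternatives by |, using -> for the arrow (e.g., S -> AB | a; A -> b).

S -> a | Wa; W -> Z | e | ea | See; Z -> ae | ee

Nullable set: {W, Z}.
S -> Wa: W nullable, giving Wa | a.
W -> Z: Z nullable, giving Z.
Drop Z -> λ.
Unchanged (no nullable symbols): S -> a; W -> See; W -> e; W -> ea; Z -> ae; Z -> ee.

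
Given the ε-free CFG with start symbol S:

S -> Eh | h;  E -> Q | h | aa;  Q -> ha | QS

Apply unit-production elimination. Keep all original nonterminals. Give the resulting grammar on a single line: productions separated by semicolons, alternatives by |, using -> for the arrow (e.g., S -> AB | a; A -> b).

S -> h | Eh; E -> h | QS | aa | ha; Q -> QS | ha

Unit productions: E->Q.
Unit pairs (A ⇒* B via units): (E,Q).
S: inherits non-unit rules of {S} → Eh | h.
E: inherits non-unit rules of {E, Q} → QS | aa | h | ha.
Q: inherits non-unit rules of {Q} → QS | ha.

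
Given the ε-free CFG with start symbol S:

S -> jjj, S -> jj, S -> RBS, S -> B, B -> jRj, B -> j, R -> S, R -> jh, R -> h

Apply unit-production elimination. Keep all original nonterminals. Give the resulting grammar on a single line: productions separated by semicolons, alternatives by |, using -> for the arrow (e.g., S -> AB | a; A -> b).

S -> j | jj | RBS | jRj | jjj; B -> j | jRj; R -> h | j | jh | jj | RBS | jRj | jjj

Unit productions: R->S, S->B.
Unit pairs (A ⇒* B via units): (R,B), (R,S), (S,B).
S: inherits non-unit rules of {B, S} → RBS | j | jRj | jj | jjj.
B: inherits non-unit rules of {B} → j | jRj.
R: inherits non-unit rules of {B, R, S} → RBS | h | j | jRj | jh | jj | jjj.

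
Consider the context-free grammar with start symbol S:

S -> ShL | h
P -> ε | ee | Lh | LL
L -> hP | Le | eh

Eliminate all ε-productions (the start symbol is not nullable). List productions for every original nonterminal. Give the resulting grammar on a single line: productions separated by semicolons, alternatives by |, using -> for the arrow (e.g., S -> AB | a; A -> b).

S -> h | ShL; L -> h | Le | eh | hP; P -> LL | Lh | ee

Nullable set: {P}.
L -> hP: P nullable, giving h | hP.
Drop P -> ε.
Unchanged (no nullable symbols): S -> ShL; S -> h; L -> Le; L -> eh; P -> LL; P -> Lh; P -> ee.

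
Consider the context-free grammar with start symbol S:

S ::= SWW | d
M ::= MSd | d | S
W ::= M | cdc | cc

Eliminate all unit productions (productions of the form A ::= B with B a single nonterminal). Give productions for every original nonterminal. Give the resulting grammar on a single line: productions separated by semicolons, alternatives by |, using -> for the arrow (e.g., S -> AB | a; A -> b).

S -> d | SWW; M -> d | MSd | SWW; W -> d | cc | MSd | SWW | cdc

Unit productions: M->S, W->M.
Unit pairs (A ⇒* B via units): (M,S), (W,M), (W,S).
S: inherits non-unit rules of {S} → SWW | d.
M: inherits non-unit rules of {M, S} → MSd | SWW | d.
W: inherits non-unit rules of {M, S, W} → MSd | SWW | cc | cdc | d.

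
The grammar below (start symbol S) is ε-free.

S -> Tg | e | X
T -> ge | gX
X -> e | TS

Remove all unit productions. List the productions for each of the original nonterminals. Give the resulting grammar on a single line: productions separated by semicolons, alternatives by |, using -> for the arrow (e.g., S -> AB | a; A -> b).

Unit productions: S->X.
Unit pairs (A ⇒* B via units): (S,X).
S: inherits non-unit rules of {S, X} → TS | Tg | e.
T: inherits non-unit rules of {T} → gX | ge.
X: inherits non-unit rules of {X} → TS | e.

S -> e | TS | Tg; T -> gX | ge; X -> e | TS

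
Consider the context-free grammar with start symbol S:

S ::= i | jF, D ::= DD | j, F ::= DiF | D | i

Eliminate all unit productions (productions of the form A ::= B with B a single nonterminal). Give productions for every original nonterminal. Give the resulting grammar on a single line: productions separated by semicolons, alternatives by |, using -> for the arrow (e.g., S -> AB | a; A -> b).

S -> i | jF; D -> j | DD; F -> i | j | DD | DiF

Unit productions: F->D.
Unit pairs (A ⇒* B via units): (F,D).
S: inherits non-unit rules of {S} → i | jF.
D: inherits non-unit rules of {D} → DD | j.
F: inherits non-unit rules of {D, F} → DD | DiF | i | j.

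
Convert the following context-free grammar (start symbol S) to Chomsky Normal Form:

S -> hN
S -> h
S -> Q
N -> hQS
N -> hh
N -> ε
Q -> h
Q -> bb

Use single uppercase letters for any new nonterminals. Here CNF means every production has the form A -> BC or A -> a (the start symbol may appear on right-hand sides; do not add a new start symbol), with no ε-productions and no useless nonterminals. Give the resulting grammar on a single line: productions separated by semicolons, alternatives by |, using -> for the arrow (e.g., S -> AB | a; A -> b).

S -> h | AN | BB; A -> h; B -> b; C -> QS; N -> AA | AC; Q -> h | BB

Nullable: {N}; after ε-elimination: S -> Q | h | hN; N -> hh | hQS; Q -> h | bb.
After unit-elimination: S -> h | bb | hN; N -> hh | hQS; Q -> h | bb.
TERM: introduce B -> b, A -> h and substitute in every rule of length ≥2.
BIN: N -> AQS becomes N -> AC, C -> QS.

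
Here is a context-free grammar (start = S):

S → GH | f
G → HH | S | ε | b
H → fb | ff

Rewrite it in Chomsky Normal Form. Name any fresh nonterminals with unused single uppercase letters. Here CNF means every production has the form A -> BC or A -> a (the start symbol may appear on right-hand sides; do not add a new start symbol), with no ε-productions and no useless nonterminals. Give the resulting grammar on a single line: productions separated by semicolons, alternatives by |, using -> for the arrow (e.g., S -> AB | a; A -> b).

S -> f | AA | AB | GH; A -> f; B -> b; G -> b | f | AA | AB | GH | HH; H -> AA | AB

Nullable: {G}; after ε-elimination: S -> H | f | GH; G -> S | b | HH; H -> fb | ff.
After unit-elimination: S -> f | GH | fb | ff; G -> b | f | GH | HH | fb | ff; H -> fb | ff.
TERM: introduce B -> b, A -> f and substitute in every rule of length ≥2.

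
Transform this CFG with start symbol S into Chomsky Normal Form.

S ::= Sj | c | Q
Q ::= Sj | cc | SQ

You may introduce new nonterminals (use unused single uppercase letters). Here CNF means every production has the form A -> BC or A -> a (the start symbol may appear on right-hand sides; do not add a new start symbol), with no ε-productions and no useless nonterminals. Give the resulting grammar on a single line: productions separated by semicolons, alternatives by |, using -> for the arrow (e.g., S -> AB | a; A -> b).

S -> c | BB | SA | SQ; A -> j; B -> c; Q -> BB | SA | SQ

No ε-productions.
After unit-elimination: S -> c | SQ | Sj | cc; Q -> SQ | Sj | cc.
TERM: introduce B -> c, A -> j and substitute in every rule of length ≥2.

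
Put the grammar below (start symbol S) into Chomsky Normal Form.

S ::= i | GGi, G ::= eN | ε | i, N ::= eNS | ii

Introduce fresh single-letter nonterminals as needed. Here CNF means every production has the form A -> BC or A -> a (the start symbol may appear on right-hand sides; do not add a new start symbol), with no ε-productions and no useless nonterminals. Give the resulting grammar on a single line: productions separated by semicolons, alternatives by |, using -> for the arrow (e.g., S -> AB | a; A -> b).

Nullable: {G}; after ε-elimination: S -> i | Gi | GGi; G -> i | eN; N -> ii | eNS.
No unit productions to eliminate.
TERM: introduce A -> e, B -> i and substitute in every rule of length ≥2.
BIN: N -> ANS becomes N -> AC, C -> NS; S -> GGB becomes S -> GD, D -> GB.

S -> i | GB | GD; A -> e; B -> i; C -> NS; D -> GB; G -> i | AN; N -> AC | BB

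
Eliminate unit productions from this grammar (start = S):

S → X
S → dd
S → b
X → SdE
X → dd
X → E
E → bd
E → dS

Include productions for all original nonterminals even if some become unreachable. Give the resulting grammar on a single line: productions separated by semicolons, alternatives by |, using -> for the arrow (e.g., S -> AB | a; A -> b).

S -> b | bd | dS | dd | SdE; E -> bd | dS; X -> bd | dS | dd | SdE

Unit productions: S->X, X->E.
Unit pairs (A ⇒* B via units): (S,E), (S,X), (X,E).
S: inherits non-unit rules of {E, S, X} → SdE | b | bd | dS | dd.
E: inherits non-unit rules of {E} → bd | dS.
X: inherits non-unit rules of {E, X} → SdE | bd | dS | dd.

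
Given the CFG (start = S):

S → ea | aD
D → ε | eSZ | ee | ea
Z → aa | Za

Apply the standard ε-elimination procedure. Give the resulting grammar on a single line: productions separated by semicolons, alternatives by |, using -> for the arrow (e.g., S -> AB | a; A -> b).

Nullable set: {D}.
S -> aD: D nullable, giving a | aD.
Drop D -> ε.
Unchanged (no nullable symbols): S -> ea; D -> eSZ; D -> ea; D -> ee; Z -> Za; Z -> aa.

S -> a | aD | ea; D -> ea | ee | eSZ; Z -> Za | aa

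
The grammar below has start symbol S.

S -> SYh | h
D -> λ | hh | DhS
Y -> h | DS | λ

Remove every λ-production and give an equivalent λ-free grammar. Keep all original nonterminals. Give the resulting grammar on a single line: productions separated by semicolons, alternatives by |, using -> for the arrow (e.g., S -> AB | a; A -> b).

Nullable set: {D, Y}.
S -> SYh: Y nullable, giving SYh | Sh.
Drop D -> λ.
D -> DhS: D nullable, giving DhS | hS.
Drop Y -> λ.
Y -> DS: D nullable, giving DS | S.
Unchanged (no nullable symbols): S -> h; D -> hh; Y -> h.

S -> h | Sh | SYh; D -> hS | hh | DhS; Y -> S | h | DS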